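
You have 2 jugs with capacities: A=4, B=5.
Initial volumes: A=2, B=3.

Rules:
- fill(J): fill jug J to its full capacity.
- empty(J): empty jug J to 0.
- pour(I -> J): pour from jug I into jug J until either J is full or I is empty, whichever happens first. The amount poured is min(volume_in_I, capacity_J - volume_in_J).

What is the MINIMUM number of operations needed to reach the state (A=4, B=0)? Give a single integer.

Answer: 2

Derivation:
BFS from (A=2, B=3). One shortest path:
  1. fill(A) -> (A=4 B=3)
  2. empty(B) -> (A=4 B=0)
Reached target in 2 moves.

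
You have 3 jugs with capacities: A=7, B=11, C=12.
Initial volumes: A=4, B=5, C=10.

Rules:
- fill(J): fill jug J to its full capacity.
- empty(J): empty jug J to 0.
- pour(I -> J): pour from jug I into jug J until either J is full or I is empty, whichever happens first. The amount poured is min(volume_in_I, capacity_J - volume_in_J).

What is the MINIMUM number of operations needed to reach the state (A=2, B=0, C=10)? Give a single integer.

BFS from (A=4, B=5, C=10). One shortest path:
  1. pour(B -> A) -> (A=7 B=2 C=10)
  2. empty(A) -> (A=0 B=2 C=10)
  3. pour(B -> A) -> (A=2 B=0 C=10)
Reached target in 3 moves.

Answer: 3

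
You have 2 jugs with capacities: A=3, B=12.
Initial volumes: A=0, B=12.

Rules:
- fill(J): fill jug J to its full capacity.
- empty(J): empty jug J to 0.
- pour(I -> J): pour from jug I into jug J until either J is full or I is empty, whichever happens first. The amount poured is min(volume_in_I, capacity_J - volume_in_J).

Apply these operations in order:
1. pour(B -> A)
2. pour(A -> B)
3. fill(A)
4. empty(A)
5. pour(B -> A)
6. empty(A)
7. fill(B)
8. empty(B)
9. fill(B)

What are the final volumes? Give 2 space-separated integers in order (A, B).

Answer: 0 12

Derivation:
Step 1: pour(B -> A) -> (A=3 B=9)
Step 2: pour(A -> B) -> (A=0 B=12)
Step 3: fill(A) -> (A=3 B=12)
Step 4: empty(A) -> (A=0 B=12)
Step 5: pour(B -> A) -> (A=3 B=9)
Step 6: empty(A) -> (A=0 B=9)
Step 7: fill(B) -> (A=0 B=12)
Step 8: empty(B) -> (A=0 B=0)
Step 9: fill(B) -> (A=0 B=12)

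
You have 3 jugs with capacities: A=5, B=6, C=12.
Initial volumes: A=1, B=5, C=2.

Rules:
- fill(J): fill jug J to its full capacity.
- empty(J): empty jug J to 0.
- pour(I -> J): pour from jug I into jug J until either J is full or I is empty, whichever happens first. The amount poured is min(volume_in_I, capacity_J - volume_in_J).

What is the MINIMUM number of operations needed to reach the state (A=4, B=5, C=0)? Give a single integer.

Answer: 5

Derivation:
BFS from (A=1, B=5, C=2). One shortest path:
  1. fill(B) -> (A=1 B=6 C=2)
  2. pour(B -> A) -> (A=5 B=2 C=2)
  3. pour(B -> C) -> (A=5 B=0 C=4)
  4. pour(A -> B) -> (A=0 B=5 C=4)
  5. pour(C -> A) -> (A=4 B=5 C=0)
Reached target in 5 moves.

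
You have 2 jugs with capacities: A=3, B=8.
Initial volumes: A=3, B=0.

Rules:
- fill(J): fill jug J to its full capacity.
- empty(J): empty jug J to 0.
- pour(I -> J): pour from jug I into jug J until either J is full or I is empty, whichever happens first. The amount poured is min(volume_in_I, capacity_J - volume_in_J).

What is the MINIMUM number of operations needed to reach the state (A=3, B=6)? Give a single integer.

Answer: 4

Derivation:
BFS from (A=3, B=0). One shortest path:
  1. pour(A -> B) -> (A=0 B=3)
  2. fill(A) -> (A=3 B=3)
  3. pour(A -> B) -> (A=0 B=6)
  4. fill(A) -> (A=3 B=6)
Reached target in 4 moves.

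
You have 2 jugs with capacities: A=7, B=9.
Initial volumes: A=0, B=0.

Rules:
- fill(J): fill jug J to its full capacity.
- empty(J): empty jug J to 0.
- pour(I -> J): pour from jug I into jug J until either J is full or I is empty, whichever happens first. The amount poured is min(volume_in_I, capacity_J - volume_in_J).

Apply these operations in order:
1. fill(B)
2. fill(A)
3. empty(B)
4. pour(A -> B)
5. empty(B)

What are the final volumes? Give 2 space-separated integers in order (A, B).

Answer: 0 0

Derivation:
Step 1: fill(B) -> (A=0 B=9)
Step 2: fill(A) -> (A=7 B=9)
Step 3: empty(B) -> (A=7 B=0)
Step 4: pour(A -> B) -> (A=0 B=7)
Step 5: empty(B) -> (A=0 B=0)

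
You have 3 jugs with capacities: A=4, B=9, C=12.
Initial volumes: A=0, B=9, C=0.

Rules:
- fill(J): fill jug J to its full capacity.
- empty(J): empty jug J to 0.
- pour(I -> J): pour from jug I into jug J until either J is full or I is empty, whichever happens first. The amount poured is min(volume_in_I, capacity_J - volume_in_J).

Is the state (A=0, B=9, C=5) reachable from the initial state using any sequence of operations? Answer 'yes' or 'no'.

Answer: yes

Derivation:
BFS from (A=0, B=9, C=0):
  1. pour(B -> A) -> (A=4 B=5 C=0)
  2. empty(A) -> (A=0 B=5 C=0)
  3. pour(B -> C) -> (A=0 B=0 C=5)
  4. fill(B) -> (A=0 B=9 C=5)
Target reached → yes.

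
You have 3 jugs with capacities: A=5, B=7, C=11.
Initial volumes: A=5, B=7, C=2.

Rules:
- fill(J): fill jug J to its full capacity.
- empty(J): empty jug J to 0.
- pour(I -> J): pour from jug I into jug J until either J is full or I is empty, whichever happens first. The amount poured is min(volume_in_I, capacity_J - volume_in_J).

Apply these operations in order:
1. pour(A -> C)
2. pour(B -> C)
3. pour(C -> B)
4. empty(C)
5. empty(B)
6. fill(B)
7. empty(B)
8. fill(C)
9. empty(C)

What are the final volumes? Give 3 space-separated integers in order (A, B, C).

Step 1: pour(A -> C) -> (A=0 B=7 C=7)
Step 2: pour(B -> C) -> (A=0 B=3 C=11)
Step 3: pour(C -> B) -> (A=0 B=7 C=7)
Step 4: empty(C) -> (A=0 B=7 C=0)
Step 5: empty(B) -> (A=0 B=0 C=0)
Step 6: fill(B) -> (A=0 B=7 C=0)
Step 7: empty(B) -> (A=0 B=0 C=0)
Step 8: fill(C) -> (A=0 B=0 C=11)
Step 9: empty(C) -> (A=0 B=0 C=0)

Answer: 0 0 0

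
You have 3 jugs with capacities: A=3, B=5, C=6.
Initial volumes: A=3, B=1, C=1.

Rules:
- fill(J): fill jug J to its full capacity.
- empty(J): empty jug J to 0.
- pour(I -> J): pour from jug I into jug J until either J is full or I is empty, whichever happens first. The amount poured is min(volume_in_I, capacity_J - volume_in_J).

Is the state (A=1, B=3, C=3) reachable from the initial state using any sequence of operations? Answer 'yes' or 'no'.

BFS explored all 128 reachable states.
Reachable set includes: (0,0,0), (0,0,1), (0,0,2), (0,0,3), (0,0,4), (0,0,5), (0,0,6), (0,1,0), (0,1,1), (0,1,2), (0,1,3), (0,1,4) ...
Target (A=1, B=3, C=3) not in reachable set → no.

Answer: no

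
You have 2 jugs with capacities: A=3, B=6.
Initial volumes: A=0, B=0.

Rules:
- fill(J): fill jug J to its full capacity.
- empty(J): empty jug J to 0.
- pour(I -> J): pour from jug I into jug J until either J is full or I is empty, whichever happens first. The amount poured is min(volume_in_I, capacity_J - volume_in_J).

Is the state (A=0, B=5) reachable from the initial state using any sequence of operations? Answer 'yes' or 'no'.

Answer: no

Derivation:
BFS explored all 6 reachable states.
Reachable set includes: (0,0), (0,3), (0,6), (3,0), (3,3), (3,6)
Target (A=0, B=5) not in reachable set → no.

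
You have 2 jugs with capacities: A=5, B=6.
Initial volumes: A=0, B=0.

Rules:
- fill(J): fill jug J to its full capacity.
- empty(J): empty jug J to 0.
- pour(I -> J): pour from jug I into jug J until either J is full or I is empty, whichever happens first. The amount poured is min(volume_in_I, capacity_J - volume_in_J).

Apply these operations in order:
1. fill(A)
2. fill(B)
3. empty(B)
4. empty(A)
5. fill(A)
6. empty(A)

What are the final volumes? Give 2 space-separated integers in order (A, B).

Step 1: fill(A) -> (A=5 B=0)
Step 2: fill(B) -> (A=5 B=6)
Step 3: empty(B) -> (A=5 B=0)
Step 4: empty(A) -> (A=0 B=0)
Step 5: fill(A) -> (A=5 B=0)
Step 6: empty(A) -> (A=0 B=0)

Answer: 0 0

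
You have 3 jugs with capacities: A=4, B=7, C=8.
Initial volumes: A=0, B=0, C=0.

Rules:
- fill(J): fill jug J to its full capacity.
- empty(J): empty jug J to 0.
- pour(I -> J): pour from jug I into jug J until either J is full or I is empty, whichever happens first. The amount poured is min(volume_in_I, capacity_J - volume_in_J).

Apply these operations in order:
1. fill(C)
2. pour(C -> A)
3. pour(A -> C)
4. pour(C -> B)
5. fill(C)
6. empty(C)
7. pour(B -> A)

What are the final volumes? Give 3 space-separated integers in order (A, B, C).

Answer: 4 3 0

Derivation:
Step 1: fill(C) -> (A=0 B=0 C=8)
Step 2: pour(C -> A) -> (A=4 B=0 C=4)
Step 3: pour(A -> C) -> (A=0 B=0 C=8)
Step 4: pour(C -> B) -> (A=0 B=7 C=1)
Step 5: fill(C) -> (A=0 B=7 C=8)
Step 6: empty(C) -> (A=0 B=7 C=0)
Step 7: pour(B -> A) -> (A=4 B=3 C=0)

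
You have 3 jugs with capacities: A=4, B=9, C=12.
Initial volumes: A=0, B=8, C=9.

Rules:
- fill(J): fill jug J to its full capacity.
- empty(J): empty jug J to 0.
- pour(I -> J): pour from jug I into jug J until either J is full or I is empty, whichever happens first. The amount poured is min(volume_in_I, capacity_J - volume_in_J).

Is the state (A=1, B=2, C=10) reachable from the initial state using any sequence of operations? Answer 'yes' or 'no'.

BFS explored all 386 reachable states.
Reachable set includes: (0,0,0), (0,0,1), (0,0,2), (0,0,3), (0,0,4), (0,0,5), (0,0,6), (0,0,7), (0,0,8), (0,0,9), (0,0,10), (0,0,11) ...
Target (A=1, B=2, C=10) not in reachable set → no.

Answer: no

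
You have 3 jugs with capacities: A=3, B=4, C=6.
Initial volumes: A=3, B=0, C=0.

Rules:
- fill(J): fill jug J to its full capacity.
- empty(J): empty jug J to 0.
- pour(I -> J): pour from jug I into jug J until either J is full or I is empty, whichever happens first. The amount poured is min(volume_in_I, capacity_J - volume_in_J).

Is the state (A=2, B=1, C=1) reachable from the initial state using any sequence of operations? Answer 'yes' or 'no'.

BFS explored all 110 reachable states.
Reachable set includes: (0,0,0), (0,0,1), (0,0,2), (0,0,3), (0,0,4), (0,0,5), (0,0,6), (0,1,0), (0,1,1), (0,1,2), (0,1,3), (0,1,4) ...
Target (A=2, B=1, C=1) not in reachable set → no.

Answer: no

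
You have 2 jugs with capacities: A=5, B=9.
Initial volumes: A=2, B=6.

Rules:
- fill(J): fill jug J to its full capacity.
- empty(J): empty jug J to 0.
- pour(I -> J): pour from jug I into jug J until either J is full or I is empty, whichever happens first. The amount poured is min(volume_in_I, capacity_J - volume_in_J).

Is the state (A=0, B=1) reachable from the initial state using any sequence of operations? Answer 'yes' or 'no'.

BFS from (A=2, B=6):
  1. empty(A) -> (A=0 B=6)
  2. pour(B -> A) -> (A=5 B=1)
  3. empty(A) -> (A=0 B=1)
Target reached → yes.

Answer: yes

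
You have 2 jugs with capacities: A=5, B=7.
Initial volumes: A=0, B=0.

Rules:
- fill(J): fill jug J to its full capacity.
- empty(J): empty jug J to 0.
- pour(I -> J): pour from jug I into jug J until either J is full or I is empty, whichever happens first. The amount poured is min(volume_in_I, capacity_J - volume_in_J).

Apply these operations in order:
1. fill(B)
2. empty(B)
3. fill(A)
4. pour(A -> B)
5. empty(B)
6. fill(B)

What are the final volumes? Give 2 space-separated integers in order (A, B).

Step 1: fill(B) -> (A=0 B=7)
Step 2: empty(B) -> (A=0 B=0)
Step 3: fill(A) -> (A=5 B=0)
Step 4: pour(A -> B) -> (A=0 B=5)
Step 5: empty(B) -> (A=0 B=0)
Step 6: fill(B) -> (A=0 B=7)

Answer: 0 7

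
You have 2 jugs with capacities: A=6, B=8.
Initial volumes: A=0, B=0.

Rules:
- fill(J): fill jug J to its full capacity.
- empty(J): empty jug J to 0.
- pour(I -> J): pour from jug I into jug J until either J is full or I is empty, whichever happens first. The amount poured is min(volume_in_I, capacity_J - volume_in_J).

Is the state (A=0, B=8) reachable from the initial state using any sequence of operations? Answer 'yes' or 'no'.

Answer: yes

Derivation:
BFS from (A=0, B=0):
  1. fill(B) -> (A=0 B=8)
Target reached → yes.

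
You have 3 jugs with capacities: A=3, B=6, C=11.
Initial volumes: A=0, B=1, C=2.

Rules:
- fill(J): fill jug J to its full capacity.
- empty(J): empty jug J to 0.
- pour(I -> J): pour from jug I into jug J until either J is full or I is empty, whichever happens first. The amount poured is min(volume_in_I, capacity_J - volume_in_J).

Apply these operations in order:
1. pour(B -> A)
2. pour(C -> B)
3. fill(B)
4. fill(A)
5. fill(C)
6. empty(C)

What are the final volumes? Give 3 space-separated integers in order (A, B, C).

Answer: 3 6 0

Derivation:
Step 1: pour(B -> A) -> (A=1 B=0 C=2)
Step 2: pour(C -> B) -> (A=1 B=2 C=0)
Step 3: fill(B) -> (A=1 B=6 C=0)
Step 4: fill(A) -> (A=3 B=6 C=0)
Step 5: fill(C) -> (A=3 B=6 C=11)
Step 6: empty(C) -> (A=3 B=6 C=0)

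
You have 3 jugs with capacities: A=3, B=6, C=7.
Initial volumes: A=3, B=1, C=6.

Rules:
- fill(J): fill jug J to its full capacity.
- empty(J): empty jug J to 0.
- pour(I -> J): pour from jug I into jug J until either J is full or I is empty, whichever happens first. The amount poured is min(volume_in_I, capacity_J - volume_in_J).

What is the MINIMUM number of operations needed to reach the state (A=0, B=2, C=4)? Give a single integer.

Answer: 5

Derivation:
BFS from (A=3, B=1, C=6). One shortest path:
  1. empty(B) -> (A=3 B=0 C=6)
  2. pour(A -> B) -> (A=0 B=3 C=6)
  3. pour(B -> C) -> (A=0 B=2 C=7)
  4. pour(C -> A) -> (A=3 B=2 C=4)
  5. empty(A) -> (A=0 B=2 C=4)
Reached target in 5 moves.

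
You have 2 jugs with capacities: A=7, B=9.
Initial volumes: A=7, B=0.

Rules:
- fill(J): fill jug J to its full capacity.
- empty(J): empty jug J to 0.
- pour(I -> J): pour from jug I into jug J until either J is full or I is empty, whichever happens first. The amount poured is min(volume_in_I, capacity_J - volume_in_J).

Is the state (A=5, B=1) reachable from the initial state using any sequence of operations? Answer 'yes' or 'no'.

Answer: no

Derivation:
BFS explored all 32 reachable states.
Reachable set includes: (0,0), (0,1), (0,2), (0,3), (0,4), (0,5), (0,6), (0,7), (0,8), (0,9), (1,0), (1,9) ...
Target (A=5, B=1) not in reachable set → no.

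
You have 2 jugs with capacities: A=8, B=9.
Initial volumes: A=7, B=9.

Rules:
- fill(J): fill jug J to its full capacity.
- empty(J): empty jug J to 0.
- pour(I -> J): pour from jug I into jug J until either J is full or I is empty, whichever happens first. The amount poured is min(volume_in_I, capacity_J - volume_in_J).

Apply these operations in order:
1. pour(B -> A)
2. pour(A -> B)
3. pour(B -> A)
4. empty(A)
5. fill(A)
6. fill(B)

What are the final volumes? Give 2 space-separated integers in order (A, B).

Answer: 8 9

Derivation:
Step 1: pour(B -> A) -> (A=8 B=8)
Step 2: pour(A -> B) -> (A=7 B=9)
Step 3: pour(B -> A) -> (A=8 B=8)
Step 4: empty(A) -> (A=0 B=8)
Step 5: fill(A) -> (A=8 B=8)
Step 6: fill(B) -> (A=8 B=9)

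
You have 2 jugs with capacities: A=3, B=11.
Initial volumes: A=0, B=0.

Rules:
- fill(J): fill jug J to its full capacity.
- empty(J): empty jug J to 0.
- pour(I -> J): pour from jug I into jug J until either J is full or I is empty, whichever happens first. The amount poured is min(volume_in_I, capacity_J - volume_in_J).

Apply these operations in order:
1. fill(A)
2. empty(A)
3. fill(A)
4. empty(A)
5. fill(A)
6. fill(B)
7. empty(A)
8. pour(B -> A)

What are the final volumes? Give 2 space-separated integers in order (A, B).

Answer: 3 8

Derivation:
Step 1: fill(A) -> (A=3 B=0)
Step 2: empty(A) -> (A=0 B=0)
Step 3: fill(A) -> (A=3 B=0)
Step 4: empty(A) -> (A=0 B=0)
Step 5: fill(A) -> (A=3 B=0)
Step 6: fill(B) -> (A=3 B=11)
Step 7: empty(A) -> (A=0 B=11)
Step 8: pour(B -> A) -> (A=3 B=8)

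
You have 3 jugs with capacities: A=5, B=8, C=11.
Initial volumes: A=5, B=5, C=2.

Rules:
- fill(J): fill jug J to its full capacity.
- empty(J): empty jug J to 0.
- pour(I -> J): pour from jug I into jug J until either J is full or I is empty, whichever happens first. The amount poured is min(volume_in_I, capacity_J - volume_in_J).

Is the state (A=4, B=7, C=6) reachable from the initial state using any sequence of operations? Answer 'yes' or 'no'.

BFS explored all 368 reachable states.
Reachable set includes: (0,0,0), (0,0,1), (0,0,2), (0,0,3), (0,0,4), (0,0,5), (0,0,6), (0,0,7), (0,0,8), (0,0,9), (0,0,10), (0,0,11) ...
Target (A=4, B=7, C=6) not in reachable set → no.

Answer: no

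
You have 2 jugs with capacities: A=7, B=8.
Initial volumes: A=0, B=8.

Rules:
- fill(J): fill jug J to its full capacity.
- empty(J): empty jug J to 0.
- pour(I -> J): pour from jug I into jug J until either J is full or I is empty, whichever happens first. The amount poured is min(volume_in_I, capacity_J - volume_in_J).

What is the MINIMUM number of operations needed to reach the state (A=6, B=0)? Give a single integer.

BFS from (A=0, B=8). One shortest path:
  1. fill(A) -> (A=7 B=8)
  2. empty(B) -> (A=7 B=0)
  3. pour(A -> B) -> (A=0 B=7)
  4. fill(A) -> (A=7 B=7)
  5. pour(A -> B) -> (A=6 B=8)
  6. empty(B) -> (A=6 B=0)
Reached target in 6 moves.

Answer: 6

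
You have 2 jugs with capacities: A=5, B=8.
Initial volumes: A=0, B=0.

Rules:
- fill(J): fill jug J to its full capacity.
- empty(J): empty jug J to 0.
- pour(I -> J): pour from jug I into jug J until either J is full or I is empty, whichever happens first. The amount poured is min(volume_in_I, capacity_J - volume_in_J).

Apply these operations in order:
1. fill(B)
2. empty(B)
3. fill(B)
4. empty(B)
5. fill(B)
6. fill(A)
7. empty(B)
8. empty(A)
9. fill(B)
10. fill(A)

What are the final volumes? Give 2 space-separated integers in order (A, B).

Answer: 5 8

Derivation:
Step 1: fill(B) -> (A=0 B=8)
Step 2: empty(B) -> (A=0 B=0)
Step 3: fill(B) -> (A=0 B=8)
Step 4: empty(B) -> (A=0 B=0)
Step 5: fill(B) -> (A=0 B=8)
Step 6: fill(A) -> (A=5 B=8)
Step 7: empty(B) -> (A=5 B=0)
Step 8: empty(A) -> (A=0 B=0)
Step 9: fill(B) -> (A=0 B=8)
Step 10: fill(A) -> (A=5 B=8)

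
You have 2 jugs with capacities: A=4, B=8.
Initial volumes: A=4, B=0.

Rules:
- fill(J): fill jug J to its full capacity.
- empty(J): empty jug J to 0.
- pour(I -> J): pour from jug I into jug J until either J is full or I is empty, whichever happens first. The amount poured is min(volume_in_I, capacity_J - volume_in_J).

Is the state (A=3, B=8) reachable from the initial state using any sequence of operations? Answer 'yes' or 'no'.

Answer: no

Derivation:
BFS explored all 6 reachable states.
Reachable set includes: (0,0), (0,4), (0,8), (4,0), (4,4), (4,8)
Target (A=3, B=8) not in reachable set → no.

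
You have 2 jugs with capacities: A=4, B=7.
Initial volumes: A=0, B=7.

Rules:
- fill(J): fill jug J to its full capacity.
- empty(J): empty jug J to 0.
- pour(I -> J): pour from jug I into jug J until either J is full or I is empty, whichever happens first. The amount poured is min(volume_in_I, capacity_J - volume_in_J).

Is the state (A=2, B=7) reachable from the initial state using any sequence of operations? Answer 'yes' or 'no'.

Answer: yes

Derivation:
BFS from (A=0, B=7):
  1. pour(B -> A) -> (A=4 B=3)
  2. empty(A) -> (A=0 B=3)
  3. pour(B -> A) -> (A=3 B=0)
  4. fill(B) -> (A=3 B=7)
  5. pour(B -> A) -> (A=4 B=6)
  6. empty(A) -> (A=0 B=6)
  7. pour(B -> A) -> (A=4 B=2)
  8. empty(A) -> (A=0 B=2)
  9. pour(B -> A) -> (A=2 B=0)
  10. fill(B) -> (A=2 B=7)
Target reached → yes.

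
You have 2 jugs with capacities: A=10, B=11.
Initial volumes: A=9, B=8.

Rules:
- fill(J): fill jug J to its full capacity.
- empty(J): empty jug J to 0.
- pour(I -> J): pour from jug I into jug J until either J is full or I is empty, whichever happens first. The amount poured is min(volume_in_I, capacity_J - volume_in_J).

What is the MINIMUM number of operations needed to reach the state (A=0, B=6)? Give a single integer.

BFS from (A=9, B=8). One shortest path:
  1. pour(A -> B) -> (A=6 B=11)
  2. empty(B) -> (A=6 B=0)
  3. pour(A -> B) -> (A=0 B=6)
Reached target in 3 moves.

Answer: 3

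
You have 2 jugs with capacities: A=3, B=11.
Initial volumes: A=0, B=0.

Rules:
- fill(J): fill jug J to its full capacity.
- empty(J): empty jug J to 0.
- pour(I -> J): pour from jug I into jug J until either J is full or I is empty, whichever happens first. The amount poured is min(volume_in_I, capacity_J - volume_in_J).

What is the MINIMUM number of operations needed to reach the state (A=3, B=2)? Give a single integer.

BFS from (A=0, B=0). One shortest path:
  1. fill(B) -> (A=0 B=11)
  2. pour(B -> A) -> (A=3 B=8)
  3. empty(A) -> (A=0 B=8)
  4. pour(B -> A) -> (A=3 B=5)
  5. empty(A) -> (A=0 B=5)
  6. pour(B -> A) -> (A=3 B=2)
Reached target in 6 moves.

Answer: 6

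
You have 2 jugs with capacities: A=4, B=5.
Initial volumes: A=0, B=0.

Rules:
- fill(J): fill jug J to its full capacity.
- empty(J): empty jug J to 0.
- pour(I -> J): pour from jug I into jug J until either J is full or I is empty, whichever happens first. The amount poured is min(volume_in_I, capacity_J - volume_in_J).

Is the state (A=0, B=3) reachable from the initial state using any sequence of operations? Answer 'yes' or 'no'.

Answer: yes

Derivation:
BFS from (A=0, B=0):
  1. fill(A) -> (A=4 B=0)
  2. pour(A -> B) -> (A=0 B=4)
  3. fill(A) -> (A=4 B=4)
  4. pour(A -> B) -> (A=3 B=5)
  5. empty(B) -> (A=3 B=0)
  6. pour(A -> B) -> (A=0 B=3)
Target reached → yes.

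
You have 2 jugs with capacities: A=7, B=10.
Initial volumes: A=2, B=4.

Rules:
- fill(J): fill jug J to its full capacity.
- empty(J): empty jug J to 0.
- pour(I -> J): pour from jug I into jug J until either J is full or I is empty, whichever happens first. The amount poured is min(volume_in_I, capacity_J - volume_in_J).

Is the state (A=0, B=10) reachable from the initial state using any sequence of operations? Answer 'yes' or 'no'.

Answer: yes

Derivation:
BFS from (A=2, B=4):
  1. empty(A) -> (A=0 B=4)
  2. fill(B) -> (A=0 B=10)
Target reached → yes.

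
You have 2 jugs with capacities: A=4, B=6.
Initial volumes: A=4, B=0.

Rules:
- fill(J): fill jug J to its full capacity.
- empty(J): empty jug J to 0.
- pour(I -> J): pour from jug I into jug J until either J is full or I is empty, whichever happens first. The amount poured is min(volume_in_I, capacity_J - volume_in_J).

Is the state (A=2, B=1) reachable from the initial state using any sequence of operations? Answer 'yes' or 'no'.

BFS explored all 10 reachable states.
Reachable set includes: (0,0), (0,2), (0,4), (0,6), (2,0), (2,6), (4,0), (4,2), (4,4), (4,6)
Target (A=2, B=1) not in reachable set → no.

Answer: no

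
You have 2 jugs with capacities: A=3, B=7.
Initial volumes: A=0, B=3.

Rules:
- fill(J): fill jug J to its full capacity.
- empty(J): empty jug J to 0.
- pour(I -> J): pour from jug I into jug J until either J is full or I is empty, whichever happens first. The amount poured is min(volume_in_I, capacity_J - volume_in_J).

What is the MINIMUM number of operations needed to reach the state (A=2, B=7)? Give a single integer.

Answer: 4

Derivation:
BFS from (A=0, B=3). One shortest path:
  1. fill(A) -> (A=3 B=3)
  2. pour(A -> B) -> (A=0 B=6)
  3. fill(A) -> (A=3 B=6)
  4. pour(A -> B) -> (A=2 B=7)
Reached target in 4 moves.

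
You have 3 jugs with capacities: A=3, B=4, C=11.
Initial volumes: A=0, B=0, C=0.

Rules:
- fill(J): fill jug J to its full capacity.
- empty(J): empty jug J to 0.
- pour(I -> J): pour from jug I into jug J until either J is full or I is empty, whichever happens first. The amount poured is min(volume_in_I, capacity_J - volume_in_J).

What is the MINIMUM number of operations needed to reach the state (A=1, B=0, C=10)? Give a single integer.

Answer: 5

Derivation:
BFS from (A=0, B=0, C=0). One shortest path:
  1. fill(C) -> (A=0 B=0 C=11)
  2. pour(C -> B) -> (A=0 B=4 C=7)
  3. pour(B -> A) -> (A=3 B=1 C=7)
  4. pour(A -> C) -> (A=0 B=1 C=10)
  5. pour(B -> A) -> (A=1 B=0 C=10)
Reached target in 5 moves.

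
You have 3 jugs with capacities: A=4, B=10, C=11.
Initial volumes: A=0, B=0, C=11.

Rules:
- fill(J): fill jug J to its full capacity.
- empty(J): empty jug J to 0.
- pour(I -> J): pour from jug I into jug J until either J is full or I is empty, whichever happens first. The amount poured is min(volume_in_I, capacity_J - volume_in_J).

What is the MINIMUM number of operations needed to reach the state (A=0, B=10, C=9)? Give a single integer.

BFS from (A=0, B=0, C=11). One shortest path:
  1. fill(A) -> (A=4 B=0 C=11)
  2. pour(A -> B) -> (A=0 B=4 C=11)
  3. fill(A) -> (A=4 B=4 C=11)
  4. pour(A -> B) -> (A=0 B=8 C=11)
  5. pour(C -> B) -> (A=0 B=10 C=9)
Reached target in 5 moves.

Answer: 5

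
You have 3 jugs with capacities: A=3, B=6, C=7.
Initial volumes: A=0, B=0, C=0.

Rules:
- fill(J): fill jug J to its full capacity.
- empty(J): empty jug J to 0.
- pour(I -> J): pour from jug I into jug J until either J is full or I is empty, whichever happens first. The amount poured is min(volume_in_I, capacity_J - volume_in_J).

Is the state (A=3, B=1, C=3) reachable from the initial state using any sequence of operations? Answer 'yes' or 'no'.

Answer: yes

Derivation:
BFS from (A=0, B=0, C=0):
  1. fill(C) -> (A=0 B=0 C=7)
  2. pour(C -> A) -> (A=3 B=0 C=4)
  3. pour(C -> B) -> (A=3 B=4 C=0)
  4. pour(A -> C) -> (A=0 B=4 C=3)
  5. pour(B -> A) -> (A=3 B=1 C=3)
Target reached → yes.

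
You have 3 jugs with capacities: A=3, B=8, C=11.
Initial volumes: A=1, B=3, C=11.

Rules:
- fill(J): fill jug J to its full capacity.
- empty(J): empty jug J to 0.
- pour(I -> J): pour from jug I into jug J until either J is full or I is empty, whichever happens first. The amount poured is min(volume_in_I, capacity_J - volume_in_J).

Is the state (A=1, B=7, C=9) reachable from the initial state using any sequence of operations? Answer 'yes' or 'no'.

BFS explored all 292 reachable states.
Reachable set includes: (0,0,0), (0,0,1), (0,0,2), (0,0,3), (0,0,4), (0,0,5), (0,0,6), (0,0,7), (0,0,8), (0,0,9), (0,0,10), (0,0,11) ...
Target (A=1, B=7, C=9) not in reachable set → no.

Answer: no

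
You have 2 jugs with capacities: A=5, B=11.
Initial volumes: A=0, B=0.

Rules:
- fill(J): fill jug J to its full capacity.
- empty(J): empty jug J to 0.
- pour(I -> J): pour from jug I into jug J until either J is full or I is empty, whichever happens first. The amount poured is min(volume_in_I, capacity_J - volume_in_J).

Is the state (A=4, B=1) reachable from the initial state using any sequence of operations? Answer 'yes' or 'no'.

Answer: no

Derivation:
BFS explored all 32 reachable states.
Reachable set includes: (0,0), (0,1), (0,2), (0,3), (0,4), (0,5), (0,6), (0,7), (0,8), (0,9), (0,10), (0,11) ...
Target (A=4, B=1) not in reachable set → no.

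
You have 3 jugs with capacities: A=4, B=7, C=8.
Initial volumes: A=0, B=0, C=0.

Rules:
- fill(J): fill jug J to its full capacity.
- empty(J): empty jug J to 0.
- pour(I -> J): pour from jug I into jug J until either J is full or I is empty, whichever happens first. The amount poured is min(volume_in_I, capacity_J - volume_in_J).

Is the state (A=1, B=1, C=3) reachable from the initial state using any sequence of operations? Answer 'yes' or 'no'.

BFS explored all 234 reachable states.
Reachable set includes: (0,0,0), (0,0,1), (0,0,2), (0,0,3), (0,0,4), (0,0,5), (0,0,6), (0,0,7), (0,0,8), (0,1,0), (0,1,1), (0,1,2) ...
Target (A=1, B=1, C=3) not in reachable set → no.

Answer: no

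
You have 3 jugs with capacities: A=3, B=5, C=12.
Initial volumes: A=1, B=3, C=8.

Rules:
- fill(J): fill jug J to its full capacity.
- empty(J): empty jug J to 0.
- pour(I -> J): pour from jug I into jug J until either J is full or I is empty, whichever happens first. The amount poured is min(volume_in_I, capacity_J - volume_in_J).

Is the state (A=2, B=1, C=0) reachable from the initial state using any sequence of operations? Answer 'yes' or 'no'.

BFS from (A=1, B=3, C=8):
  1. pour(A -> B) -> (A=0 B=4 C=8)
  2. fill(A) -> (A=3 B=4 C=8)
  3. pour(A -> B) -> (A=2 B=5 C=8)
  4. pour(B -> C) -> (A=2 B=1 C=12)
  5. empty(C) -> (A=2 B=1 C=0)
Target reached → yes.

Answer: yes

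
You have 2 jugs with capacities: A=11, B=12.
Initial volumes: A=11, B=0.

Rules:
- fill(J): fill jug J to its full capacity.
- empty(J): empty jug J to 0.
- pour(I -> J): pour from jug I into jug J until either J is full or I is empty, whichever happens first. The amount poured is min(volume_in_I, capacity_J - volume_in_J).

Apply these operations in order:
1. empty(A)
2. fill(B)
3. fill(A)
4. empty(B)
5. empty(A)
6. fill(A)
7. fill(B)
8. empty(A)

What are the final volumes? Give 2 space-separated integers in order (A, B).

Answer: 0 12

Derivation:
Step 1: empty(A) -> (A=0 B=0)
Step 2: fill(B) -> (A=0 B=12)
Step 3: fill(A) -> (A=11 B=12)
Step 4: empty(B) -> (A=11 B=0)
Step 5: empty(A) -> (A=0 B=0)
Step 6: fill(A) -> (A=11 B=0)
Step 7: fill(B) -> (A=11 B=12)
Step 8: empty(A) -> (A=0 B=12)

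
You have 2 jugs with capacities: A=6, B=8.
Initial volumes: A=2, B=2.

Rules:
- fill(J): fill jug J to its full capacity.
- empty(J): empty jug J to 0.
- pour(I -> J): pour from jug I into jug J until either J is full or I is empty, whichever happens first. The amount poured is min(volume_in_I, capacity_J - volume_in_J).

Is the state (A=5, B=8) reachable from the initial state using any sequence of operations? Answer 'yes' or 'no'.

Answer: no

Derivation:
BFS explored all 15 reachable states.
Reachable set includes: (0,0), (0,2), (0,4), (0,6), (0,8), (2,0), (2,2), (2,8), (4,0), (4,8), (6,0), (6,2) ...
Target (A=5, B=8) not in reachable set → no.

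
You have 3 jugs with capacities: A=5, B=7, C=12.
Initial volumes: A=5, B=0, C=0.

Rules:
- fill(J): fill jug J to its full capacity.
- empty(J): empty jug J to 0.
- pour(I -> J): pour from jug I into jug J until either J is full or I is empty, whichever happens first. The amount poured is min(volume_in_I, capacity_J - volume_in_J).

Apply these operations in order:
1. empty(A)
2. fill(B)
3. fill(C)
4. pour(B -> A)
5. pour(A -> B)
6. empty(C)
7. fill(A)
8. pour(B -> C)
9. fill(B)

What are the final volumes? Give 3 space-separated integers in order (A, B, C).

Answer: 5 7 7

Derivation:
Step 1: empty(A) -> (A=0 B=0 C=0)
Step 2: fill(B) -> (A=0 B=7 C=0)
Step 3: fill(C) -> (A=0 B=7 C=12)
Step 4: pour(B -> A) -> (A=5 B=2 C=12)
Step 5: pour(A -> B) -> (A=0 B=7 C=12)
Step 6: empty(C) -> (A=0 B=7 C=0)
Step 7: fill(A) -> (A=5 B=7 C=0)
Step 8: pour(B -> C) -> (A=5 B=0 C=7)
Step 9: fill(B) -> (A=5 B=7 C=7)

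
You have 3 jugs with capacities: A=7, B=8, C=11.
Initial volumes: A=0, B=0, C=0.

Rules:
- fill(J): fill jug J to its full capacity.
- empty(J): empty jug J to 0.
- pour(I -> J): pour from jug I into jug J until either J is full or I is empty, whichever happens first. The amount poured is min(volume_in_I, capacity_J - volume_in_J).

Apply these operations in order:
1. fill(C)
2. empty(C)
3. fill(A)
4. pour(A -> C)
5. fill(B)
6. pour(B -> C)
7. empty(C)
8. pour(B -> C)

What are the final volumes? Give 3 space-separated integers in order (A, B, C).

Answer: 0 0 4

Derivation:
Step 1: fill(C) -> (A=0 B=0 C=11)
Step 2: empty(C) -> (A=0 B=0 C=0)
Step 3: fill(A) -> (A=7 B=0 C=0)
Step 4: pour(A -> C) -> (A=0 B=0 C=7)
Step 5: fill(B) -> (A=0 B=8 C=7)
Step 6: pour(B -> C) -> (A=0 B=4 C=11)
Step 7: empty(C) -> (A=0 B=4 C=0)
Step 8: pour(B -> C) -> (A=0 B=0 C=4)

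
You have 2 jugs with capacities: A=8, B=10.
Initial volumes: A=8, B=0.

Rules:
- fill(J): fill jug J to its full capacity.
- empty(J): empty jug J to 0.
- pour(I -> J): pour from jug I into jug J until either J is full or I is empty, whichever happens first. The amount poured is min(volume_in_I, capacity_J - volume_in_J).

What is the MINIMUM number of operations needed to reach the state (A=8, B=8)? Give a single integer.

Answer: 2

Derivation:
BFS from (A=8, B=0). One shortest path:
  1. pour(A -> B) -> (A=0 B=8)
  2. fill(A) -> (A=8 B=8)
Reached target in 2 moves.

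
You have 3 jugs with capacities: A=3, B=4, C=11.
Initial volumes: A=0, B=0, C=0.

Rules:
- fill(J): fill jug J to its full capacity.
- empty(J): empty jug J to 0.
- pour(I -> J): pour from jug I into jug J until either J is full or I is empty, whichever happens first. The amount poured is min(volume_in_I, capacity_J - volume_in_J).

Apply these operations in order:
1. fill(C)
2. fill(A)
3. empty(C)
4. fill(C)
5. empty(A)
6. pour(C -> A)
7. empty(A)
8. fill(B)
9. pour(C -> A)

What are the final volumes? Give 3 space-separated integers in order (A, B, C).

Answer: 3 4 5

Derivation:
Step 1: fill(C) -> (A=0 B=0 C=11)
Step 2: fill(A) -> (A=3 B=0 C=11)
Step 3: empty(C) -> (A=3 B=0 C=0)
Step 4: fill(C) -> (A=3 B=0 C=11)
Step 5: empty(A) -> (A=0 B=0 C=11)
Step 6: pour(C -> A) -> (A=3 B=0 C=8)
Step 7: empty(A) -> (A=0 B=0 C=8)
Step 8: fill(B) -> (A=0 B=4 C=8)
Step 9: pour(C -> A) -> (A=3 B=4 C=5)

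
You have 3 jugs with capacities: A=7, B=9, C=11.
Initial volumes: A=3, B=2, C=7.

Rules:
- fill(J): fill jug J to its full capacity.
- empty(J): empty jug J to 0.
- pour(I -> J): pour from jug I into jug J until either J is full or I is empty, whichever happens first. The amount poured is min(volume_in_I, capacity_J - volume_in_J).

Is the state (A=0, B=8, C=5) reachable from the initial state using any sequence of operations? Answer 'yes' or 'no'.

Answer: yes

Derivation:
BFS from (A=3, B=2, C=7):
  1. empty(B) -> (A=3 B=0 C=7)
  2. pour(A -> C) -> (A=0 B=0 C=10)
  3. fill(A) -> (A=7 B=0 C=10)
  4. pour(A -> B) -> (A=0 B=7 C=10)
  5. fill(A) -> (A=7 B=7 C=10)
  6. pour(A -> B) -> (A=5 B=9 C=10)
  7. pour(B -> C) -> (A=5 B=8 C=11)
  8. empty(C) -> (A=5 B=8 C=0)
  9. pour(A -> C) -> (A=0 B=8 C=5)
Target reached → yes.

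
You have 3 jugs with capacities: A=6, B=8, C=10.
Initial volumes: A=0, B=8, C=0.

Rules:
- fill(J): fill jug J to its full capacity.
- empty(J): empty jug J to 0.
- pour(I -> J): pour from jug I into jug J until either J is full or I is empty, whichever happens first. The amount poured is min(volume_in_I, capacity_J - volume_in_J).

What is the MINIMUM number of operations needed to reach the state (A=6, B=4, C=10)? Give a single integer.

Answer: 4

Derivation:
BFS from (A=0, B=8, C=0). One shortest path:
  1. fill(A) -> (A=6 B=8 C=0)
  2. pour(A -> C) -> (A=0 B=8 C=6)
  3. fill(A) -> (A=6 B=8 C=6)
  4. pour(B -> C) -> (A=6 B=4 C=10)
Reached target in 4 moves.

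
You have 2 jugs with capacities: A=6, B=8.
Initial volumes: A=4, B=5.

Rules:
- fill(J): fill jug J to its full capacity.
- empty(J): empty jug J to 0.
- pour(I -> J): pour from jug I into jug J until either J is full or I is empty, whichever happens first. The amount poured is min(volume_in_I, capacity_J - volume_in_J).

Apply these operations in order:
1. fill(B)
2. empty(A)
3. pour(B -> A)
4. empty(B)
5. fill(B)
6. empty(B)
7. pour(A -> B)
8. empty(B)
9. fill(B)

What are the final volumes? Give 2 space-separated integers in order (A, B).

Answer: 0 8

Derivation:
Step 1: fill(B) -> (A=4 B=8)
Step 2: empty(A) -> (A=0 B=8)
Step 3: pour(B -> A) -> (A=6 B=2)
Step 4: empty(B) -> (A=6 B=0)
Step 5: fill(B) -> (A=6 B=8)
Step 6: empty(B) -> (A=6 B=0)
Step 7: pour(A -> B) -> (A=0 B=6)
Step 8: empty(B) -> (A=0 B=0)
Step 9: fill(B) -> (A=0 B=8)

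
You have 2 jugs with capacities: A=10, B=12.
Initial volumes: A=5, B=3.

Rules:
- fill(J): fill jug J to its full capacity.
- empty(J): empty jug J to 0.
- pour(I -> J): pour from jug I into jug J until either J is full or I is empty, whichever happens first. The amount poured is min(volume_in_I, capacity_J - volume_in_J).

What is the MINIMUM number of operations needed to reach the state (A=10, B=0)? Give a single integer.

Answer: 2

Derivation:
BFS from (A=5, B=3). One shortest path:
  1. fill(A) -> (A=10 B=3)
  2. empty(B) -> (A=10 B=0)
Reached target in 2 moves.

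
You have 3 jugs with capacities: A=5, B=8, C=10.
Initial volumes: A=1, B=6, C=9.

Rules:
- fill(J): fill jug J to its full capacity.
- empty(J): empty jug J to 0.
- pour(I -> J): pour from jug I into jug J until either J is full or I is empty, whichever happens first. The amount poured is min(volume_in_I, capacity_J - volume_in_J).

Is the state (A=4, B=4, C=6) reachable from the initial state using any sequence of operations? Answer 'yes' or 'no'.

BFS explored all 343 reachable states.
Reachable set includes: (0,0,0), (0,0,1), (0,0,2), (0,0,3), (0,0,4), (0,0,5), (0,0,6), (0,0,7), (0,0,8), (0,0,9), (0,0,10), (0,1,0) ...
Target (A=4, B=4, C=6) not in reachable set → no.

Answer: no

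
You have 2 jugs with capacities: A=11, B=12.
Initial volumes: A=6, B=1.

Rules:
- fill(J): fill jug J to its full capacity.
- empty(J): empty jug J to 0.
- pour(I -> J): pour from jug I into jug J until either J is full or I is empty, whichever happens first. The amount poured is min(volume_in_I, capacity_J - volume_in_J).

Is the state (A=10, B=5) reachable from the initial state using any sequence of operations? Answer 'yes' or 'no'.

BFS explored all 47 reachable states.
Reachable set includes: (0,0), (0,1), (0,2), (0,3), (0,4), (0,5), (0,6), (0,7), (0,8), (0,9), (0,10), (0,11) ...
Target (A=10, B=5) not in reachable set → no.

Answer: no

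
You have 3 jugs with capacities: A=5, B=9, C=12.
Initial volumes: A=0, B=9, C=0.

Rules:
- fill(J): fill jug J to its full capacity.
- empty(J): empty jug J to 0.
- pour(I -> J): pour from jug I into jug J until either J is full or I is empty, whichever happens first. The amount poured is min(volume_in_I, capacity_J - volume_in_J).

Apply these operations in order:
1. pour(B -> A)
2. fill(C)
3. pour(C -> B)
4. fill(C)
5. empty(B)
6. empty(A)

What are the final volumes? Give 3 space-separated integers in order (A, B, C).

Step 1: pour(B -> A) -> (A=5 B=4 C=0)
Step 2: fill(C) -> (A=5 B=4 C=12)
Step 3: pour(C -> B) -> (A=5 B=9 C=7)
Step 4: fill(C) -> (A=5 B=9 C=12)
Step 5: empty(B) -> (A=5 B=0 C=12)
Step 6: empty(A) -> (A=0 B=0 C=12)

Answer: 0 0 12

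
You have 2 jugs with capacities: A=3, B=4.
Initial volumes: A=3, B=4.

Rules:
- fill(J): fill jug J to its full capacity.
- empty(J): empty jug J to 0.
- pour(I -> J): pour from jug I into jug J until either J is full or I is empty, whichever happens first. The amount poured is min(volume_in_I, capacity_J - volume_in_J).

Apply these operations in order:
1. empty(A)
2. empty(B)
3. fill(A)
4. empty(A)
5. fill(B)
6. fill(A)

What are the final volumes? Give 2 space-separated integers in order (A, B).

Answer: 3 4

Derivation:
Step 1: empty(A) -> (A=0 B=4)
Step 2: empty(B) -> (A=0 B=0)
Step 3: fill(A) -> (A=3 B=0)
Step 4: empty(A) -> (A=0 B=0)
Step 5: fill(B) -> (A=0 B=4)
Step 6: fill(A) -> (A=3 B=4)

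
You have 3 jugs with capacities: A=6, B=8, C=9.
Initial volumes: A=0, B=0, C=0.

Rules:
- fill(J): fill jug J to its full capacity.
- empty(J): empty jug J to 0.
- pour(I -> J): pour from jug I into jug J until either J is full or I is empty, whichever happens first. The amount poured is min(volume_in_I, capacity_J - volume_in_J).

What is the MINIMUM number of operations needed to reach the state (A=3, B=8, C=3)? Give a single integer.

Answer: 6

Derivation:
BFS from (A=0, B=0, C=0). One shortest path:
  1. fill(A) -> (A=6 B=0 C=0)
  2. fill(B) -> (A=6 B=8 C=0)
  3. pour(A -> C) -> (A=0 B=8 C=6)
  4. pour(B -> A) -> (A=6 B=2 C=6)
  5. pour(A -> C) -> (A=3 B=2 C=9)
  6. pour(C -> B) -> (A=3 B=8 C=3)
Reached target in 6 moves.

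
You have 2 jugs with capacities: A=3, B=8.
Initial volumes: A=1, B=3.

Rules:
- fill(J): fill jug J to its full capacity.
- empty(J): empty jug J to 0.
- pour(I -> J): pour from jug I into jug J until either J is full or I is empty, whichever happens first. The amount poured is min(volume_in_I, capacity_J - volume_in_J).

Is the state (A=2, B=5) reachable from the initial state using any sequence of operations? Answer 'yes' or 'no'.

Answer: no

Derivation:
BFS explored all 23 reachable states.
Reachable set includes: (0,0), (0,1), (0,2), (0,3), (0,4), (0,5), (0,6), (0,7), (0,8), (1,0), (1,3), (1,8) ...
Target (A=2, B=5) not in reachable set → no.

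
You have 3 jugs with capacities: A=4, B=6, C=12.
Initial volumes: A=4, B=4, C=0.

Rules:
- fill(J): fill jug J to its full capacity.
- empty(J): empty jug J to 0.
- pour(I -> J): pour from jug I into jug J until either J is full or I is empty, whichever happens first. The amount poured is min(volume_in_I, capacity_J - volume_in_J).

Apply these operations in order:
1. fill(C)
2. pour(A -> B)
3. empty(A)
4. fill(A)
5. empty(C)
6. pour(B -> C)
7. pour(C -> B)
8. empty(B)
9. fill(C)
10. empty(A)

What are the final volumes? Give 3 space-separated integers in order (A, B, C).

Answer: 0 0 12

Derivation:
Step 1: fill(C) -> (A=4 B=4 C=12)
Step 2: pour(A -> B) -> (A=2 B=6 C=12)
Step 3: empty(A) -> (A=0 B=6 C=12)
Step 4: fill(A) -> (A=4 B=6 C=12)
Step 5: empty(C) -> (A=4 B=6 C=0)
Step 6: pour(B -> C) -> (A=4 B=0 C=6)
Step 7: pour(C -> B) -> (A=4 B=6 C=0)
Step 8: empty(B) -> (A=4 B=0 C=0)
Step 9: fill(C) -> (A=4 B=0 C=12)
Step 10: empty(A) -> (A=0 B=0 C=12)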